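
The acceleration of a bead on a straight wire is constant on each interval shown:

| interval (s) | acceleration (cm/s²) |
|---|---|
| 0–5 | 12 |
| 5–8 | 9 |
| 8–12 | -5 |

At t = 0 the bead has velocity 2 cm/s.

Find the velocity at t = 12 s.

Δv equals the area under the a-t graph; then v = v₀ + Δv.
0–5 s: 12 × 5 = 60 cm/s
5–8 s: 9 × 3 = 27 cm/s
8–12 s: -5 × 4 = -20 cm/s
Δv = 67 cm/s, so v(12) = 2 + (67) = 69 cm/s.

69 cm/s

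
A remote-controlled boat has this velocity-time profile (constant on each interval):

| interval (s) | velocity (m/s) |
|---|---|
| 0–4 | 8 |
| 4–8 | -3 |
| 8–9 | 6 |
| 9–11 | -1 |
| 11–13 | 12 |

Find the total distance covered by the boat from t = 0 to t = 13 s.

76 m

Total distance travelled is ∫|v| dt — sum the magnitudes of each area piece.
0–4 s: |8| × 4 = 32 m
4–8 s: |-3| × 4 = 12 m
8–9 s: |6| × 1 = 6 m
9–11 s: |-1| × 2 = 2 m
11–13 s: |12| × 2 = 24 m
Total distance = 76 m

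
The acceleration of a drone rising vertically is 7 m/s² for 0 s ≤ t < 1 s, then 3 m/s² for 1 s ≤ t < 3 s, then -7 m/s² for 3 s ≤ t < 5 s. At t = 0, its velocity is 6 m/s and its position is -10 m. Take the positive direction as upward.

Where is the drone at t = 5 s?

On each constant-a segment, Δv = aΔt and Δx = v₀Δt + ½aΔt²; chain segment to segment.
0–1 s: v starts 6 m/s; Δx = 6·1 + ½·7·1² = 9.5 m; v ends 13 m/s.
1–3 s: v starts 13 m/s; Δx = 13·2 + ½·3·2² = 32 m; v ends 19 m/s.
3–5 s: v starts 19 m/s; Δx = 19·2 + ½·-7·2² = 24 m; v ends 5 m/s.
x(5) = -10 + Σ Δx = 55.5 m.

55.5 m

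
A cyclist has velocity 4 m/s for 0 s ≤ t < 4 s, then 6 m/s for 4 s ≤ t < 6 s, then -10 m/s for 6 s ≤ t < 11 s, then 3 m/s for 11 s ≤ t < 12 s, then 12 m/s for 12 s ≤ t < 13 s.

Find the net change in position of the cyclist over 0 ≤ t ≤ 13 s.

-7 m

Displacement is the signed area under the v-t curve.
0–4 s: 4 × 4 = 16 m
4–6 s: 6 × 2 = 12 m
6–11 s: -10 × 5 = -50 m
11–12 s: 3 × 1 = 3 m
12–13 s: 12 × 1 = 12 m
Net displacement = -7 m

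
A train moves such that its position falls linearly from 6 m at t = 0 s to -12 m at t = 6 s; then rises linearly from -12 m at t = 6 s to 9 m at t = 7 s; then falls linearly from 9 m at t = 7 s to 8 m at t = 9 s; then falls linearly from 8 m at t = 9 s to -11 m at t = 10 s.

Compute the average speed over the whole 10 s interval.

Average speed = (total path length)/(elapsed time); on a piecewise-linear x-t graph the path length is Σ|Δx|.
0–6 s: |Δx| = |-12 − 6| = 18 m
6–7 s: |Δx| = |9 − -12| = 21 m
7–9 s: |Δx| = |8 − 9| = 1 m
9–10 s: |Δx| = |-11 − 8| = 19 m
Total path = 59 m; average speed = 59/10 = 5.9 m/s.

5.9 m/s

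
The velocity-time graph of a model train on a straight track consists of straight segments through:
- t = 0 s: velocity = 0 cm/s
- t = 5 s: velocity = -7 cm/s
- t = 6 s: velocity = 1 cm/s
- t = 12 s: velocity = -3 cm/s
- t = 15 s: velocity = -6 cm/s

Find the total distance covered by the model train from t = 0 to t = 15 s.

Distance (not displacement) is the total path length: add the absolute areas under v-t.
0–5 s: |½(0 + -7)(5)| = 17.5 cm
5–6 s: v = 0 at t = 5.875 s; triangle areas 3.0625 + 0.0625 = 3.125 cm
6–12 s: v = 0 at t = 7.5 s; triangle areas 0.75 + 6.75 = 7.5 cm
12–15 s: |½(-3 + -6)(3)| = 13.5 cm
Total distance = 41.625 cm

41.625 cm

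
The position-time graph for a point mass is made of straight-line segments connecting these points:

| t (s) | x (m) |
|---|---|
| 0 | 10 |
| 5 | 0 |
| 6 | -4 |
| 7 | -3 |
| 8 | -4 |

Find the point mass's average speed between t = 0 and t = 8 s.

Average speed = (total path length)/(elapsed time); on a piecewise-linear x-t graph the path length is Σ|Δx|.
0–5 s: |Δx| = |0 − 10| = 10 m
5–6 s: |Δx| = |-4 − 0| = 4 m
6–7 s: |Δx| = |-3 − -4| = 1 m
7–8 s: |Δx| = |-4 − -3| = 1 m
Total path = 16 m; average speed = 16/8 = 2 m/s.

2 m/s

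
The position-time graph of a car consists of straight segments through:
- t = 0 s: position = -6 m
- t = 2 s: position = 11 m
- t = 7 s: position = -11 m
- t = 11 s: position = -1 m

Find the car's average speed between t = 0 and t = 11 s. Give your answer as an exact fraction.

Average speed = (total path length)/(elapsed time); on a piecewise-linear x-t graph the path length is Σ|Δx|.
0–2 s: |Δx| = |11 − -6| = 17 m
2–7 s: |Δx| = |-11 − 11| = 22 m
7–11 s: |Δx| = |-1 − -11| = 10 m
Total path = 49 m; average speed = 49/11 = 49/11 m/s.

49/11 m/s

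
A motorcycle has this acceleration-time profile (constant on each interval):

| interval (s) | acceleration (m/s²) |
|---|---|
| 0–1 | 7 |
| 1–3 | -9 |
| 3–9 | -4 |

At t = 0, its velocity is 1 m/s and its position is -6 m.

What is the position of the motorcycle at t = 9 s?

On each constant-a segment, Δv = aΔt and Δx = v₀Δt + ½aΔt²; chain segment to segment.
0–1 s: v starts 1 m/s; Δx = 1·1 + ½·7·1² = 4.5 m; v ends 8 m/s.
1–3 s: v starts 8 m/s; Δx = 8·2 + ½·-9·2² = -2 m; v ends -10 m/s.
3–9 s: v starts -10 m/s; Δx = -10·6 + ½·-4·6² = -132 m; v ends -34 m/s.
x(9) = -6 + Σ Δx = -135.5 m.

-135.5 m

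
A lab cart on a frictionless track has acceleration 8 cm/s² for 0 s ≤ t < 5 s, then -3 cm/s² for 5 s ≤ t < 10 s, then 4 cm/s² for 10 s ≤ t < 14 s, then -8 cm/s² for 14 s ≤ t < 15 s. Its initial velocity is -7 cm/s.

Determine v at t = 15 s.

26 cm/s

Δv equals the area under the a-t graph; then v = v₀ + Δv.
0–5 s: 8 × 5 = 40 cm/s
5–10 s: -3 × 5 = -15 cm/s
10–14 s: 4 × 4 = 16 cm/s
14–15 s: -8 × 1 = -8 cm/s
Δv = 33 cm/s, so v(15) = -7 + (33) = 26 cm/s.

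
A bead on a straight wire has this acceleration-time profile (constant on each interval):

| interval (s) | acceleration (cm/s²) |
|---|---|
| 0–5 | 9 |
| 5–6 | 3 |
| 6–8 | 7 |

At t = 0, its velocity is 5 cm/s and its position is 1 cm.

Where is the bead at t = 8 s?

On each constant-a segment, Δv = aΔt and Δx = v₀Δt + ½aΔt²; chain segment to segment.
0–5 s: v starts 5 cm/s; Δx = 5·5 + ½·9·5² = 137.5 cm; v ends 50 cm/s.
5–6 s: v starts 50 cm/s; Δx = 50·1 + ½·3·1² = 51.5 cm; v ends 53 cm/s.
6–8 s: v starts 53 cm/s; Δx = 53·2 + ½·7·2² = 120 cm; v ends 67 cm/s.
x(8) = 1 + Σ Δx = 310 cm.

310 cm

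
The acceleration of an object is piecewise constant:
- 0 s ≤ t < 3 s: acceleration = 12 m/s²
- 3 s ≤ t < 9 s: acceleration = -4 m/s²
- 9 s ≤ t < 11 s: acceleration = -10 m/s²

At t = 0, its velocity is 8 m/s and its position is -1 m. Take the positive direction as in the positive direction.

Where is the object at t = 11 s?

289 m

On each constant-a segment, Δv = aΔt and Δx = v₀Δt + ½aΔt²; chain segment to segment.
0–3 s: v starts 8 m/s; Δx = 8·3 + ½·12·3² = 78 m; v ends 44 m/s.
3–9 s: v starts 44 m/s; Δx = 44·6 + ½·-4·6² = 192 m; v ends 20 m/s.
9–11 s: v starts 20 m/s; Δx = 20·2 + ½·-10·2² = 20 m; v ends 0 m/s.
x(11) = -1 + Σ Δx = 289 m.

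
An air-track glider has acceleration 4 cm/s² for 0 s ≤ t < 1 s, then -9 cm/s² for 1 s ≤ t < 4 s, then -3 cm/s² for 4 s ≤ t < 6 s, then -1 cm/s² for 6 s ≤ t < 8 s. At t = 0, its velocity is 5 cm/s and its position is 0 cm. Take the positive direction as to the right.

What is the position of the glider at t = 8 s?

On each constant-a segment, Δv = aΔt and Δx = v₀Δt + ½aΔt²; chain segment to segment.
0–1 s: v starts 5 cm/s; Δx = 5·1 + ½·4·1² = 7 cm; v ends 9 cm/s.
1–4 s: v starts 9 cm/s; Δx = 9·3 + ½·-9·3² = -13.5 cm; v ends -18 cm/s.
4–6 s: v starts -18 cm/s; Δx = -18·2 + ½·-3·2² = -42 cm; v ends -24 cm/s.
6–8 s: v starts -24 cm/s; Δx = -24·2 + ½·-1·2² = -50 cm; v ends -26 cm/s.
x(8) = 0 + Σ Δx = -98.5 cm.

-98.5 cm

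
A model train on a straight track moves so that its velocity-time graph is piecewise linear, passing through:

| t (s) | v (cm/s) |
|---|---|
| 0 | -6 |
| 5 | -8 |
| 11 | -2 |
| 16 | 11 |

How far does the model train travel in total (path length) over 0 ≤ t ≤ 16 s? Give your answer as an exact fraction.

Distance (not displacement) is the total path length: add the absolute areas under v-t.
0–5 s: |½(-6 + -8)(5)| = 35 cm
5–11 s: |½(-8 + -2)(6)| = 30 cm
11–16 s: v = 0 at t = 153/13 s; triangle areas 10/13 + 605/26 = 625/26 cm
Total distance = 2315/26 cm

2315/26 cm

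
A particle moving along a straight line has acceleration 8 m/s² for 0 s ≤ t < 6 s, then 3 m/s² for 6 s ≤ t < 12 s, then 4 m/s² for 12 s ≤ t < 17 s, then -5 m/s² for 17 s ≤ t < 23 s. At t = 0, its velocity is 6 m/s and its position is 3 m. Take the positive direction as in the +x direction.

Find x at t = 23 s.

On each constant-a segment, Δv = aΔt and Δx = v₀Δt + ½aΔt²; chain segment to segment.
0–6 s: v starts 6 m/s; Δx = 6·6 + ½·8·6² = 180 m; v ends 54 m/s.
6–12 s: v starts 54 m/s; Δx = 54·6 + ½·3·6² = 378 m; v ends 72 m/s.
12–17 s: v starts 72 m/s; Δx = 72·5 + ½·4·5² = 410 m; v ends 92 m/s.
17–23 s: v starts 92 m/s; Δx = 92·6 + ½·-5·6² = 462 m; v ends 62 m/s.
x(23) = 3 + Σ Δx = 1433 m.

1433 m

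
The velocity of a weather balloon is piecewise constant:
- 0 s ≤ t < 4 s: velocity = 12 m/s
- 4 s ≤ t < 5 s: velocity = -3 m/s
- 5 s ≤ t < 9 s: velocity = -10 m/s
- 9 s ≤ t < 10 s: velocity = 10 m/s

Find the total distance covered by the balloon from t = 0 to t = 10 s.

101 m

Distance (not displacement) is the total path length: add the absolute areas under v-t.
0–4 s: |12| × 4 = 48 m
4–5 s: |-3| × 1 = 3 m
5–9 s: |-10| × 4 = 40 m
9–10 s: |10| × 1 = 10 m
Total distance = 101 m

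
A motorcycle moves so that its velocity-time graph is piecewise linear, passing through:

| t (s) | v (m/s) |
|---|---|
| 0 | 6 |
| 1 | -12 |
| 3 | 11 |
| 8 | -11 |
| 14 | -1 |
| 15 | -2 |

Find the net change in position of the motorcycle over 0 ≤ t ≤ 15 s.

Displacement is the signed area under the v-t curve.
0–1 s: ½(6 + -12)(1) = -3 m
1–3 s: ½(-12 + 11)(2) = -1 m
3–8 s: ½(11 + -11)(5) = 0 m
8–14 s: ½(-11 + -1)(6) = -36 m
14–15 s: ½(-1 + -2)(1) = -1.5 m
Net displacement = -41.5 m

-41.5 m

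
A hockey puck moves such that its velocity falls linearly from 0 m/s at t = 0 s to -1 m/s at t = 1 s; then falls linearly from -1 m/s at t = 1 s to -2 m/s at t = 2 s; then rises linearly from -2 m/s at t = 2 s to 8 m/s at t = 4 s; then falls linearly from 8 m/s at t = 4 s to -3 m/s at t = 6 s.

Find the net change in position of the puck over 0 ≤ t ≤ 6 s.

9 m

Net displacement equals the area under the velocity-time graph (areas below the axis count negative).
0–1 s: ½(0 + -1)(1) = -0.5 m
1–2 s: ½(-1 + -2)(1) = -1.5 m
2–4 s: ½(-2 + 8)(2) = 6 m
4–6 s: ½(8 + -3)(2) = 5 m
Net displacement = 9 m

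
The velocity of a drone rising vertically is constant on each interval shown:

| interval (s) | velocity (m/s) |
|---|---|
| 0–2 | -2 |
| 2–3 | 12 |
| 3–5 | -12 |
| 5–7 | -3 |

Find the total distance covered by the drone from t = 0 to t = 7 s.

46 m

Total distance travelled is ∫|v| dt — sum the magnitudes of each area piece.
0–2 s: |-2| × 2 = 4 m
2–3 s: |12| × 1 = 12 m
3–5 s: |-12| × 2 = 24 m
5–7 s: |-3| × 2 = 6 m
Total distance = 46 m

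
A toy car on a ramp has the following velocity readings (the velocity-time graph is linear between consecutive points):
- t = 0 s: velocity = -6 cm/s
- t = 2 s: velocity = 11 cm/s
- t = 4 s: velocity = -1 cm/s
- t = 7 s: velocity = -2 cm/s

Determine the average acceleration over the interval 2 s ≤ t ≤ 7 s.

-2.6 cm/s²

Average acceleration = Δv/Δt = (-2 − 11)/(7 − 2) = -2.6 cm/s².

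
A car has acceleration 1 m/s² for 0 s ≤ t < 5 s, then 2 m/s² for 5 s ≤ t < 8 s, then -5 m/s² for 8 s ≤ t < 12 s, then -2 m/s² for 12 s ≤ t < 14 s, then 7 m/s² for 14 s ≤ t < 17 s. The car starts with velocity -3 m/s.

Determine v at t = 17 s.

5 m/s

Δv equals the area under the a-t graph; then v = v₀ + Δv.
0–5 s: 1 × 5 = 5 m/s
5–8 s: 2 × 3 = 6 m/s
8–12 s: -5 × 4 = -20 m/s
12–14 s: -2 × 2 = -4 m/s
14–17 s: 7 × 3 = 21 m/s
Δv = 8 m/s, so v(17) = -3 + (8) = 5 m/s.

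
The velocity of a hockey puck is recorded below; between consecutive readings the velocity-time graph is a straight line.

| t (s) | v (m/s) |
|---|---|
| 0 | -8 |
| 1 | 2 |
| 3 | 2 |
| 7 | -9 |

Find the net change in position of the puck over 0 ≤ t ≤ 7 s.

Net displacement equals the area under the velocity-time graph (areas below the axis count negative).
0–1 s: ½(-8 + 2)(1) = -3 m
1–3 s: 2 × 2 = 4 m
3–7 s: ½(2 + -9)(4) = -14 m
Net displacement = -13 m

-13 m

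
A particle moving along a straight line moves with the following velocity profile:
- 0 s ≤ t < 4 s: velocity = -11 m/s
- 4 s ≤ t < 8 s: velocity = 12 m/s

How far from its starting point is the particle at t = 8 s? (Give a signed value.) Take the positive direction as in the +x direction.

Net displacement equals the area under the velocity-time graph (areas below the axis count negative).
0–4 s: -11 × 4 = -44 m
4–8 s: 12 × 4 = 48 m
Net displacement = 4 m

4 m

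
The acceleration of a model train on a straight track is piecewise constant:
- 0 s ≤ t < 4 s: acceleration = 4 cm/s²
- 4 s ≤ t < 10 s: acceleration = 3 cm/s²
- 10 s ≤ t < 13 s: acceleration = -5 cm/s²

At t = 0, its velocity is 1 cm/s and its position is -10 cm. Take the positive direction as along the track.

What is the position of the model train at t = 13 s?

264.5 cm

On each constant-a segment, Δv = aΔt and Δx = v₀Δt + ½aΔt²; chain segment to segment.
0–4 s: v starts 1 cm/s; Δx = 1·4 + ½·4·4² = 36 cm; v ends 17 cm/s.
4–10 s: v starts 17 cm/s; Δx = 17·6 + ½·3·6² = 156 cm; v ends 35 cm/s.
10–13 s: v starts 35 cm/s; Δx = 35·3 + ½·-5·3² = 82.5 cm; v ends 20 cm/s.
x(13) = -10 + Σ Δx = 264.5 cm.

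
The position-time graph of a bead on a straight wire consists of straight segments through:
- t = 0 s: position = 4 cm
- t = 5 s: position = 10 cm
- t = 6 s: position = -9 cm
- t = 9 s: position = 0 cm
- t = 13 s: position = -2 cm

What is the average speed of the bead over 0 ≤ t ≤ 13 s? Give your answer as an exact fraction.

36/13 cm/s

Average speed = (total path length)/(elapsed time); on a piecewise-linear x-t graph the path length is Σ|Δx|.
0–5 s: |Δx| = |10 − 4| = 6 cm
5–6 s: |Δx| = |-9 − 10| = 19 cm
6–9 s: |Δx| = |0 − -9| = 9 cm
9–13 s: |Δx| = |-2 − 0| = 2 cm
Total path = 36 cm; average speed = 36/13 = 36/13 cm/s.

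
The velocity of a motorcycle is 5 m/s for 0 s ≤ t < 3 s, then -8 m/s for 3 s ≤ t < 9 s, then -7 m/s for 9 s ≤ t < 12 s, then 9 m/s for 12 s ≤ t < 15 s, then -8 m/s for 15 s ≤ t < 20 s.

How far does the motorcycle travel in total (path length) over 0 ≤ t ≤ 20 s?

151 m

Distance (not displacement) is the total path length: add the absolute areas under v-t.
0–3 s: |5| × 3 = 15 m
3–9 s: |-8| × 6 = 48 m
9–12 s: |-7| × 3 = 21 m
12–15 s: |9| × 3 = 27 m
15–20 s: |-8| × 5 = 40 m
Total distance = 151 m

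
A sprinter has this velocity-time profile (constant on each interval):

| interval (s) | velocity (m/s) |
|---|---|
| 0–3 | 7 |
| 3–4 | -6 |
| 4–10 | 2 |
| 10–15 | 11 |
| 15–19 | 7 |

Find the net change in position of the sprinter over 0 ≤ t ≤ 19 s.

Displacement is the signed area under the v-t curve.
0–3 s: 7 × 3 = 21 m
3–4 s: -6 × 1 = -6 m
4–10 s: 2 × 6 = 12 m
10–15 s: 11 × 5 = 55 m
15–19 s: 7 × 4 = 28 m
Net displacement = 110 m

110 m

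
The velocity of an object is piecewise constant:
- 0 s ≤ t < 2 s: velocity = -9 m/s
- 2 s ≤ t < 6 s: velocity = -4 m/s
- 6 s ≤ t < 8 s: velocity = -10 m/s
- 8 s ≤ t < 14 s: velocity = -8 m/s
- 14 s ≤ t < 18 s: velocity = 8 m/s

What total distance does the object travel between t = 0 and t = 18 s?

134 m

Distance (not displacement) is the total path length: add the absolute areas under v-t.
0–2 s: |-9| × 2 = 18 m
2–6 s: |-4| × 4 = 16 m
6–8 s: |-10| × 2 = 20 m
8–14 s: |-8| × 6 = 48 m
14–18 s: |8| × 4 = 32 m
Total distance = 134 m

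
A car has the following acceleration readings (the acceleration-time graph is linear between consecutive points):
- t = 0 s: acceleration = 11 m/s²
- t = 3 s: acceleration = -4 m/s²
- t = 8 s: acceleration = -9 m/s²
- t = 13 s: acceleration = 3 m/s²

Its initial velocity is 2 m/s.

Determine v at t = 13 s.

-35 m/s

Δv equals the area under the a-t graph; then v = v₀ + Δv.
0–3 s: ½(11 + -4)(3) = 10.5 m/s
3–8 s: ½(-4 + -9)(5) = -32.5 m/s
8–13 s: ½(-9 + 3)(5) = -15 m/s
Δv = -37 m/s, so v(13) = 2 + (-37) = -35 m/s.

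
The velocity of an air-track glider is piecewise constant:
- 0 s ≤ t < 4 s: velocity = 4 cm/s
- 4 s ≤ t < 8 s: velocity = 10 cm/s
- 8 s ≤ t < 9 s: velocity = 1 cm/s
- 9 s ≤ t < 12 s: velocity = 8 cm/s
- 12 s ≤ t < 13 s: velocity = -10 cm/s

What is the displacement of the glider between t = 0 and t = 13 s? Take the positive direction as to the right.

Net displacement equals the area under the velocity-time graph (areas below the axis count negative).
0–4 s: 4 × 4 = 16 cm
4–8 s: 10 × 4 = 40 cm
8–9 s: 1 × 1 = 1 cm
9–12 s: 8 × 3 = 24 cm
12–13 s: -10 × 1 = -10 cm
Net displacement = 71 cm

71 cm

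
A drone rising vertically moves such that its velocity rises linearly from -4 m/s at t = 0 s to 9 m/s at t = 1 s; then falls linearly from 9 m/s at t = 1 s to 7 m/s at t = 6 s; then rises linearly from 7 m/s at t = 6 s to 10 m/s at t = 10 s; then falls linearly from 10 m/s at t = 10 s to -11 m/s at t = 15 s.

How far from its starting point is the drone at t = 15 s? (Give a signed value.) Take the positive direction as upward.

Displacement is the signed area under the v-t curve.
0–1 s: ½(-4 + 9)(1) = 2.5 m
1–6 s: ½(9 + 7)(5) = 40 m
6–10 s: ½(7 + 10)(4) = 34 m
10–15 s: ½(10 + -11)(5) = -2.5 m
Net displacement = 74 m

74 m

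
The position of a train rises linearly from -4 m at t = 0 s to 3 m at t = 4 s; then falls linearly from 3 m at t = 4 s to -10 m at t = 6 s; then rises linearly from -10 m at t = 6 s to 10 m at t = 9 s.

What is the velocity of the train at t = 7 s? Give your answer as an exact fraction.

Velocity is the slope of the x-t graph on 6–9 s: (10 − -10)/(9 − 6) = 20/3 m/s.

20/3 m/s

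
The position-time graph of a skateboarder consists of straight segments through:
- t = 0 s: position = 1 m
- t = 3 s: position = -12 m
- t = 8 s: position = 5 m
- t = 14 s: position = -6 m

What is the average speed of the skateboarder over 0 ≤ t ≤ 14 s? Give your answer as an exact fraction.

41/14 m/s

Average speed = (total path length)/(elapsed time); on a piecewise-linear x-t graph the path length is Σ|Δx|.
0–3 s: |Δx| = |-12 − 1| = 13 m
3–8 s: |Δx| = |5 − -12| = 17 m
8–14 s: |Δx| = |-6 − 5| = 11 m
Total path = 41 m; average speed = 41/14 = 41/14 m/s.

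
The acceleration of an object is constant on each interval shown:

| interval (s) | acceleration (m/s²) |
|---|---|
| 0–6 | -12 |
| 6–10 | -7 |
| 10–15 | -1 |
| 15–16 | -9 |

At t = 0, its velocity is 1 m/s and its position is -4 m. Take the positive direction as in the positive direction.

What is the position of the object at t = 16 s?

On each constant-a segment, Δv = aΔt and Δx = v₀Δt + ½aΔt²; chain segment to segment.
0–6 s: v starts 1 m/s; Δx = 1·6 + ½·-12·6² = -210 m; v ends -71 m/s.
6–10 s: v starts -71 m/s; Δx = -71·4 + ½·-7·4² = -340 m; v ends -99 m/s.
10–15 s: v starts -99 m/s; Δx = -99·5 + ½·-1·5² = -507.5 m; v ends -104 m/s.
15–16 s: v starts -104 m/s; Δx = -104·1 + ½·-9·1² = -108.5 m; v ends -113 m/s.
x(16) = -4 + Σ Δx = -1170 m.

-1170 m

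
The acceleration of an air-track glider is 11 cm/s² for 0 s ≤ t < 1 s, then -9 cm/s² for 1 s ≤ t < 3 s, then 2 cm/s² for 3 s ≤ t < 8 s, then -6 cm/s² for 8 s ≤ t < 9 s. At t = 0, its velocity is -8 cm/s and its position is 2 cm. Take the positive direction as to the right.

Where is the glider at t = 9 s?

On each constant-a segment, Δv = aΔt and Δx = v₀Δt + ½aΔt²; chain segment to segment.
0–1 s: v starts -8 cm/s; Δx = -8·1 + ½·11·1² = -2.5 cm; v ends 3 cm/s.
1–3 s: v starts 3 cm/s; Δx = 3·2 + ½·-9·2² = -12 cm; v ends -15 cm/s.
3–8 s: v starts -15 cm/s; Δx = -15·5 + ½·2·5² = -50 cm; v ends -5 cm/s.
8–9 s: v starts -5 cm/s; Δx = -5·1 + ½·-6·1² = -8 cm; v ends -11 cm/s.
x(9) = 2 + Σ Δx = -70.5 cm.

-70.5 cm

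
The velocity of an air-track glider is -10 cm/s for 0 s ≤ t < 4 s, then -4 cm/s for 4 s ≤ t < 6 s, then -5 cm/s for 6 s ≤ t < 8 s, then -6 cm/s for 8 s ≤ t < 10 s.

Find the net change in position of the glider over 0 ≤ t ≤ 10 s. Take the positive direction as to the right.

Displacement is the signed area under the v-t curve.
0–4 s: -10 × 4 = -40 cm
4–6 s: -4 × 2 = -8 cm
6–8 s: -5 × 2 = -10 cm
8–10 s: -6 × 2 = -12 cm
Net displacement = -70 cm

-70 cm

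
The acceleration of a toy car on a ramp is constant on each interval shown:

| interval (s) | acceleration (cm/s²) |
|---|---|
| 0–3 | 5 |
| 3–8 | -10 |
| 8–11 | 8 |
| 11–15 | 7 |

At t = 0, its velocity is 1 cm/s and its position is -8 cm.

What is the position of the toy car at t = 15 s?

-77.5 cm

On each constant-a segment, Δv = aΔt and Δx = v₀Δt + ½aΔt²; chain segment to segment.
0–3 s: v starts 1 cm/s; Δx = 1·3 + ½·5·3² = 25.5 cm; v ends 16 cm/s.
3–8 s: v starts 16 cm/s; Δx = 16·5 + ½·-10·5² = -45 cm; v ends -34 cm/s.
8–11 s: v starts -34 cm/s; Δx = -34·3 + ½·8·3² = -66 cm; v ends -10 cm/s.
11–15 s: v starts -10 cm/s; Δx = -10·4 + ½·7·4² = 16 cm; v ends 18 cm/s.
x(15) = -8 + Σ Δx = -77.5 cm.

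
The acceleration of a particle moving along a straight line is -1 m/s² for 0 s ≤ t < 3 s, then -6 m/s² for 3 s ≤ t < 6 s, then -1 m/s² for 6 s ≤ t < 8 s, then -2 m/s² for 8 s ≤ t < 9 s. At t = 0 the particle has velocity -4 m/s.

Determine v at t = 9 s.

-29 m/s

Δv equals the area under the a-t graph; then v = v₀ + Δv.
0–3 s: -1 × 3 = -3 m/s
3–6 s: -6 × 3 = -18 m/s
6–8 s: -1 × 2 = -2 m/s
8–9 s: -2 × 1 = -2 m/s
Δv = -25 m/s, so v(9) = -4 + (-25) = -29 m/s.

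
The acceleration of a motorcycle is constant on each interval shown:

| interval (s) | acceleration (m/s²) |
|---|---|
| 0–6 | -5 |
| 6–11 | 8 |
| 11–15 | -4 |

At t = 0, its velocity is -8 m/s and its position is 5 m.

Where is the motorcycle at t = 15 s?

On each constant-a segment, Δv = aΔt and Δx = v₀Δt + ½aΔt²; chain segment to segment.
0–6 s: v starts -8 m/s; Δx = -8·6 + ½·-5·6² = -138 m; v ends -38 m/s.
6–11 s: v starts -38 m/s; Δx = -38·5 + ½·8·5² = -90 m; v ends 2 m/s.
11–15 s: v starts 2 m/s; Δx = 2·4 + ½·-4·4² = -24 m; v ends -14 m/s.
x(15) = 5 + Σ Δx = -247 m.

-247 m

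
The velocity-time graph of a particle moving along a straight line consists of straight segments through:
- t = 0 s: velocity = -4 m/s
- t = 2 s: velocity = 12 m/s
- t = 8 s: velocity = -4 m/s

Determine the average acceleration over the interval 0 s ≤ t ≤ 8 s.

0 m/s²

Average acceleration = Δv/Δt = (-4 − -4)/(8 − 0) = 0 m/s².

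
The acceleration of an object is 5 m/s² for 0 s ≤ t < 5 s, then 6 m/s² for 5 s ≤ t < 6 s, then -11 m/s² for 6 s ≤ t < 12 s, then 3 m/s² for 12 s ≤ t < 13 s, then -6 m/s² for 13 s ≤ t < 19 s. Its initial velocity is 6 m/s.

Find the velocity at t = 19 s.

Δv equals the area under the a-t graph; then v = v₀ + Δv.
0–5 s: 5 × 5 = 25 m/s
5–6 s: 6 × 1 = 6 m/s
6–12 s: -11 × 6 = -66 m/s
12–13 s: 3 × 1 = 3 m/s
13–19 s: -6 × 6 = -36 m/s
Δv = -68 m/s, so v(19) = 6 + (-68) = -62 m/s.

-62 m/s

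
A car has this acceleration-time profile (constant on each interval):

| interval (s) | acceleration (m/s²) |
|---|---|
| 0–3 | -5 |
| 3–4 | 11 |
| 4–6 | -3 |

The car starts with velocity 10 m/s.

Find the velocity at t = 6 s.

0 m/s

Δv equals the area under the a-t graph; then v = v₀ + Δv.
0–3 s: -5 × 3 = -15 m/s
3–4 s: 11 × 1 = 11 m/s
4–6 s: -3 × 2 = -6 m/s
Δv = -10 m/s, so v(6) = 10 + (-10) = 0 m/s.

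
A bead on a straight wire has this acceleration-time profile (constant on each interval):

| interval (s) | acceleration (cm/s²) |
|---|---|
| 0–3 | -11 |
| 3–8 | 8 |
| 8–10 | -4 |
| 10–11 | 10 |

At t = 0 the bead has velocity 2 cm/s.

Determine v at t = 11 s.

Δv equals the area under the a-t graph; then v = v₀ + Δv.
0–3 s: -11 × 3 = -33 cm/s
3–8 s: 8 × 5 = 40 cm/s
8–10 s: -4 × 2 = -8 cm/s
10–11 s: 10 × 1 = 10 cm/s
Δv = 9 cm/s, so v(11) = 2 + (9) = 11 cm/s.

11 cm/s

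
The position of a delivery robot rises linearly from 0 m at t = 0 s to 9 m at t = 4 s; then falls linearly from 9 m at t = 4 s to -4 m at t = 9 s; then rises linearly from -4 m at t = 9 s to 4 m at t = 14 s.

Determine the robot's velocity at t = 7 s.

-2.6 m/s

Velocity is the slope of the x-t graph on 4–9 s: (-4 − 9)/(9 − 4) = -2.6 m/s.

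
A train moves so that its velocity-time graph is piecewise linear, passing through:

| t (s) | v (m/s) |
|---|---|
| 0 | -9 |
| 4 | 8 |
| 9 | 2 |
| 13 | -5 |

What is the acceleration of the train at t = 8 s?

-1.2 m/s²

Acceleration is the slope of the v-t graph on 4–9 s: (2 − 8)/(9 − 4) = -1.2 m/s².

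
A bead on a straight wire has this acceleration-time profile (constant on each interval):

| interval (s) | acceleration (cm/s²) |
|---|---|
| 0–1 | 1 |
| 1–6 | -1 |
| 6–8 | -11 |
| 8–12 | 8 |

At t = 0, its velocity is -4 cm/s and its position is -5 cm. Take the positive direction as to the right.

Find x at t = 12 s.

-130 cm

On each constant-a segment, Δv = aΔt and Δx = v₀Δt + ½aΔt²; chain segment to segment.
0–1 s: v starts -4 cm/s; Δx = -4·1 + ½·1·1² = -3.5 cm; v ends -3 cm/s.
1–6 s: v starts -3 cm/s; Δx = -3·5 + ½·-1·5² = -27.5 cm; v ends -8 cm/s.
6–8 s: v starts -8 cm/s; Δx = -8·2 + ½·-11·2² = -38 cm; v ends -30 cm/s.
8–12 s: v starts -30 cm/s; Δx = -30·4 + ½·8·4² = -56 cm; v ends 2 cm/s.
x(12) = -5 + Σ Δx = -130 cm.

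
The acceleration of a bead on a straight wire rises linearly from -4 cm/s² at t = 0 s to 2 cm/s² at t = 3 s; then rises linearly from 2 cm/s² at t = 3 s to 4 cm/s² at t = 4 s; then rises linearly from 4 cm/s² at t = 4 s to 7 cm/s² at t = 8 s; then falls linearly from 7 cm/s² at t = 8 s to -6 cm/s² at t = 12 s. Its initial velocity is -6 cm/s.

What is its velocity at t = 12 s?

18 cm/s

Δv equals the area under the a-t graph; then v = v₀ + Δv.
0–3 s: ½(-4 + 2)(3) = -3 cm/s
3–4 s: ½(2 + 4)(1) = 3 cm/s
4–8 s: ½(4 + 7)(4) = 22 cm/s
8–12 s: ½(7 + -6)(4) = 2 cm/s
Δv = 24 cm/s, so v(12) = -6 + (24) = 18 cm/s.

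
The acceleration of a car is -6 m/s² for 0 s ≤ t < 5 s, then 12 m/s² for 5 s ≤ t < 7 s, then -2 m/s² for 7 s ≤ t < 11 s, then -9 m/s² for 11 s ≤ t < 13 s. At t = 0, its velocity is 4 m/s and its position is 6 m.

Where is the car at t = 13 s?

-139 m

On each constant-a segment, Δv = aΔt and Δx = v₀Δt + ½aΔt²; chain segment to segment.
0–5 s: v starts 4 m/s; Δx = 4·5 + ½·-6·5² = -55 m; v ends -26 m/s.
5–7 s: v starts -26 m/s; Δx = -26·2 + ½·12·2² = -28 m; v ends -2 m/s.
7–11 s: v starts -2 m/s; Δx = -2·4 + ½·-2·4² = -24 m; v ends -10 m/s.
11–13 s: v starts -10 m/s; Δx = -10·2 + ½·-9·2² = -38 m; v ends -28 m/s.
x(13) = 6 + Σ Δx = -139 m.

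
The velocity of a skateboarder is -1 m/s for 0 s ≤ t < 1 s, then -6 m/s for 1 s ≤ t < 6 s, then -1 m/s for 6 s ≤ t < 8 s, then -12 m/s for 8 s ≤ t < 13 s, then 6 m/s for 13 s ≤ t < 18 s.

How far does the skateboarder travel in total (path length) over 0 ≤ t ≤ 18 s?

123 m

Total distance travelled is ∫|v| dt — sum the magnitudes of each area piece.
0–1 s: |-1| × 1 = 1 m
1–6 s: |-6| × 5 = 30 m
6–8 s: |-1| × 2 = 2 m
8–13 s: |-12| × 5 = 60 m
13–18 s: |6| × 5 = 30 m
Total distance = 123 m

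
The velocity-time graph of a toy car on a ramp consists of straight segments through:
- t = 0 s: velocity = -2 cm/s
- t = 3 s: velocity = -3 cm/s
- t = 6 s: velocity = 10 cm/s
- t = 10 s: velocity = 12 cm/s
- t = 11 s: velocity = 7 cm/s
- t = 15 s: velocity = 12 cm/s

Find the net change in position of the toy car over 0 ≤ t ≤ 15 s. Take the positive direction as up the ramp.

Net displacement equals the area under the velocity-time graph (areas below the axis count negative).
0–3 s: ½(-2 + -3)(3) = -7.5 cm
3–6 s: ½(-3 + 10)(3) = 10.5 cm
6–10 s: ½(10 + 12)(4) = 44 cm
10–11 s: ½(12 + 7)(1) = 9.5 cm
11–15 s: ½(7 + 12)(4) = 38 cm
Net displacement = 94.5 cm

94.5 cm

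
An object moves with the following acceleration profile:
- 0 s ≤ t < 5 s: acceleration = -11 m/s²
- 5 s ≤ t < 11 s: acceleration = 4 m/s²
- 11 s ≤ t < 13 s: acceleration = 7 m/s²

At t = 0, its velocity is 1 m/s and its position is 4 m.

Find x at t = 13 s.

-426.5 m

On each constant-a segment, Δv = aΔt and Δx = v₀Δt + ½aΔt²; chain segment to segment.
0–5 s: v starts 1 m/s; Δx = 1·5 + ½·-11·5² = -132.5 m; v ends -54 m/s.
5–11 s: v starts -54 m/s; Δx = -54·6 + ½·4·6² = -252 m; v ends -30 m/s.
11–13 s: v starts -30 m/s; Δx = -30·2 + ½·7·2² = -46 m; v ends -16 m/s.
x(13) = 4 + Σ Δx = -426.5 m.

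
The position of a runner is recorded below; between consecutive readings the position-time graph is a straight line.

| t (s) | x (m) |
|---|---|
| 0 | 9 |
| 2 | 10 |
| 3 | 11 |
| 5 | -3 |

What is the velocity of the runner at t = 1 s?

Velocity is the slope of the x-t graph on 0–2 s: (10 − 9)/(2 − 0) = 0.5 m/s.

0.5 m/s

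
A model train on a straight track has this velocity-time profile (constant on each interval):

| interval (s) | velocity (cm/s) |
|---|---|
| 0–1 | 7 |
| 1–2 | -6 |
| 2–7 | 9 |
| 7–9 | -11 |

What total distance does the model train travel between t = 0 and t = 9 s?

80 cm

Total distance travelled is ∫|v| dt — sum the magnitudes of each area piece.
0–1 s: |7| × 1 = 7 cm
1–2 s: |-6| × 1 = 6 cm
2–7 s: |9| × 5 = 45 cm
7–9 s: |-11| × 2 = 22 cm
Total distance = 80 cm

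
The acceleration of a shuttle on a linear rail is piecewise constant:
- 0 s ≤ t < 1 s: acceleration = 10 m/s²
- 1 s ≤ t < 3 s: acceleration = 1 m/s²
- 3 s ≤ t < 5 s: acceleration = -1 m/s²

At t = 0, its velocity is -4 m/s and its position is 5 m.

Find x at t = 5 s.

34 m

On each constant-a segment, Δv = aΔt and Δx = v₀Δt + ½aΔt²; chain segment to segment.
0–1 s: v starts -4 m/s; Δx = -4·1 + ½·10·1² = 1 m; v ends 6 m/s.
1–3 s: v starts 6 m/s; Δx = 6·2 + ½·1·2² = 14 m; v ends 8 m/s.
3–5 s: v starts 8 m/s; Δx = 8·2 + ½·-1·2² = 14 m; v ends 6 m/s.
x(5) = 5 + Σ Δx = 34 m.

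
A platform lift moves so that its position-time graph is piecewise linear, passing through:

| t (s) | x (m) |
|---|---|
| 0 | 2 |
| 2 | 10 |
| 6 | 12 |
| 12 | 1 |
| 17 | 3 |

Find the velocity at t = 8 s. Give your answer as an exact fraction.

Velocity is the slope of the x-t graph on 6–12 s: (1 − 12)/(12 − 6) = -11/6 m/s.

-11/6 m/s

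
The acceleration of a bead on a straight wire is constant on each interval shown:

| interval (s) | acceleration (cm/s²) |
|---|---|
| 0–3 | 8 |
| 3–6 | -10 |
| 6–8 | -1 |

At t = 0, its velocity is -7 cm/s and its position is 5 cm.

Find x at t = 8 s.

On each constant-a segment, Δv = aΔt and Δx = v₀Δt + ½aΔt²; chain segment to segment.
0–3 s: v starts -7 cm/s; Δx = -7·3 + ½·8·3² = 15 cm; v ends 17 cm/s.
3–6 s: v starts 17 cm/s; Δx = 17·3 + ½·-10·3² = 6 cm; v ends -13 cm/s.
6–8 s: v starts -13 cm/s; Δx = -13·2 + ½·-1·2² = -28 cm; v ends -15 cm/s.
x(8) = 5 + Σ Δx = -2 cm.

-2 cm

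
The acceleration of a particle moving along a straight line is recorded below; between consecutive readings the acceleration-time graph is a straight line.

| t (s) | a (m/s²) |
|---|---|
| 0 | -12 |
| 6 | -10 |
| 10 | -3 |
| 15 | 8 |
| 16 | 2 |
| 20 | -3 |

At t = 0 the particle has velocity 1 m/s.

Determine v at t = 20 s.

-75.5 m/s

Δv equals the area under the a-t graph; then v = v₀ + Δv.
0–6 s: ½(-12 + -10)(6) = -66 m/s
6–10 s: ½(-10 + -3)(4) = -26 m/s
10–15 s: ½(-3 + 8)(5) = 12.5 m/s
15–16 s: ½(8 + 2)(1) = 5 m/s
16–20 s: ½(2 + -3)(4) = -2 m/s
Δv = -76.5 m/s, so v(20) = 1 + (-76.5) = -75.5 m/s.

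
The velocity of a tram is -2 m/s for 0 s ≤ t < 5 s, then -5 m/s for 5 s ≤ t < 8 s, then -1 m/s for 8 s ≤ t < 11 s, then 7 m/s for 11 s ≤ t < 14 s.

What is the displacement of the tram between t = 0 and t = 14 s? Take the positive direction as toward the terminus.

Displacement is the signed area under the v-t curve.
0–5 s: -2 × 5 = -10 m
5–8 s: -5 × 3 = -15 m
8–11 s: -1 × 3 = -3 m
11–14 s: 7 × 3 = 21 m
Net displacement = -7 m

-7 m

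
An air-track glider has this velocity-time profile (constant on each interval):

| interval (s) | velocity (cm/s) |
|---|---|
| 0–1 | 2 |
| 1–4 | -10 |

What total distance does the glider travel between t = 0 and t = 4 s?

32 cm

Total distance travelled is ∫|v| dt — sum the magnitudes of each area piece.
0–1 s: |2| × 1 = 2 cm
1–4 s: |-10| × 3 = 30 cm
Total distance = 32 cm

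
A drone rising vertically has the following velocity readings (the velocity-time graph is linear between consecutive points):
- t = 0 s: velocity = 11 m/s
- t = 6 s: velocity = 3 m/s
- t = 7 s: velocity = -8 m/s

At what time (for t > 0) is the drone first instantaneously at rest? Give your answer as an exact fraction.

v changes sign on 6–7 s (from 3 to -8); the graph is linear there, so v = 0 at t = 6 + (-3)·(7 − 6)/(-8 − 3) = 69/11 s.

t = 69/11 s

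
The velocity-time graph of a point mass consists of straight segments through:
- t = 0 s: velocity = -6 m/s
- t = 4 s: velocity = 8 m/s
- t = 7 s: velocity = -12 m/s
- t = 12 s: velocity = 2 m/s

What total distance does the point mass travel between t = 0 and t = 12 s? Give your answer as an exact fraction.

1971/35 m

Total distance travelled is ∫|v| dt — sum the magnitudes of each area piece.
0–4 s: v = 0 at t = 12/7 s; triangle areas 36/7 + 64/7 = 100/7 m
4–7 s: v = 0 at t = 5.2 s; triangle areas 4.8 + 10.8 = 15.6 m
7–12 s: v = 0 at t = 79/7 s; triangle areas 180/7 + 5/7 = 185/7 m
Total distance = 1971/35 m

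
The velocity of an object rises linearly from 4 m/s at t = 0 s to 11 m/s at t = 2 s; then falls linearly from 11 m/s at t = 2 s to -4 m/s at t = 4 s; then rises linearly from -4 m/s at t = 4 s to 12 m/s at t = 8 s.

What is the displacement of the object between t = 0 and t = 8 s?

38 m

Displacement is the signed area under the v-t curve.
0–2 s: ½(4 + 11)(2) = 15 m
2–4 s: ½(11 + -4)(2) = 7 m
4–8 s: ½(-4 + 12)(4) = 16 m
Net displacement = 38 m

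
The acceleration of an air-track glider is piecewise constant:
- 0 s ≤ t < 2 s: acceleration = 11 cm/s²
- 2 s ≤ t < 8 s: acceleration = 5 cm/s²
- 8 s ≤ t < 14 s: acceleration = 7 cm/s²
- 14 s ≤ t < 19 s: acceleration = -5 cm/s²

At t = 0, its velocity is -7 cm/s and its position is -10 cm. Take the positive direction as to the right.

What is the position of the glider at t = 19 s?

On each constant-a segment, Δv = aΔt and Δx = v₀Δt + ½aΔt²; chain segment to segment.
0–2 s: v starts -7 cm/s; Δx = -7·2 + ½·11·2² = 8 cm; v ends 15 cm/s.
2–8 s: v starts 15 cm/s; Δx = 15·6 + ½·5·6² = 180 cm; v ends 45 cm/s.
8–14 s: v starts 45 cm/s; Δx = 45·6 + ½·7·6² = 396 cm; v ends 87 cm/s.
14–19 s: v starts 87 cm/s; Δx = 87·5 + ½·-5·5² = 372.5 cm; v ends 62 cm/s.
x(19) = -10 + Σ Δx = 946.5 cm.

946.5 cm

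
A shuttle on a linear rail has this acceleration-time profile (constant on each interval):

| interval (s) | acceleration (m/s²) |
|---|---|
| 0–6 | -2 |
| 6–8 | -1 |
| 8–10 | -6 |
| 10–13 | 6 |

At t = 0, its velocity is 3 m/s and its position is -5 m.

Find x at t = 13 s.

-119 m

On each constant-a segment, Δv = aΔt and Δx = v₀Δt + ½aΔt²; chain segment to segment.
0–6 s: v starts 3 m/s; Δx = 3·6 + ½·-2·6² = -18 m; v ends -9 m/s.
6–8 s: v starts -9 m/s; Δx = -9·2 + ½·-1·2² = -20 m; v ends -11 m/s.
8–10 s: v starts -11 m/s; Δx = -11·2 + ½·-6·2² = -34 m; v ends -23 m/s.
10–13 s: v starts -23 m/s; Δx = -23·3 + ½·6·3² = -42 m; v ends -5 m/s.
x(13) = -5 + Σ Δx = -119 m.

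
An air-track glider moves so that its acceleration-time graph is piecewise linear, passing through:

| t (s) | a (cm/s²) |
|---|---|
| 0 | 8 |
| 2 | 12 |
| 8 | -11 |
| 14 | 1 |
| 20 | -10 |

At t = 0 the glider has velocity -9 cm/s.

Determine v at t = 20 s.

-43 cm/s

Δv equals the area under the a-t graph; then v = v₀ + Δv.
0–2 s: ½(8 + 12)(2) = 20 cm/s
2–8 s: ½(12 + -11)(6) = 3 cm/s
8–14 s: ½(-11 + 1)(6) = -30 cm/s
14–20 s: ½(1 + -10)(6) = -27 cm/s
Δv = -34 cm/s, so v(20) = -9 + (-34) = -43 cm/s.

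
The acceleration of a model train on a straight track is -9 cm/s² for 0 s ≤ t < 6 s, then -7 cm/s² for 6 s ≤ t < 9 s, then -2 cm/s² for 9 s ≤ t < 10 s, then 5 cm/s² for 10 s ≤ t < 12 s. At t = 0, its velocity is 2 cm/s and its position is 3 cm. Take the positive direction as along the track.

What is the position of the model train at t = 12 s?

-548.5 cm

On each constant-a segment, Δv = aΔt and Δx = v₀Δt + ½aΔt²; chain segment to segment.
0–6 s: v starts 2 cm/s; Δx = 2·6 + ½·-9·6² = -150 cm; v ends -52 cm/s.
6–9 s: v starts -52 cm/s; Δx = -52·3 + ½·-7·3² = -187.5 cm; v ends -73 cm/s.
9–10 s: v starts -73 cm/s; Δx = -73·1 + ½·-2·1² = -74 cm; v ends -75 cm/s.
10–12 s: v starts -75 cm/s; Δx = -75·2 + ½·5·2² = -140 cm; v ends -65 cm/s.
x(12) = 3 + Σ Δx = -548.5 cm.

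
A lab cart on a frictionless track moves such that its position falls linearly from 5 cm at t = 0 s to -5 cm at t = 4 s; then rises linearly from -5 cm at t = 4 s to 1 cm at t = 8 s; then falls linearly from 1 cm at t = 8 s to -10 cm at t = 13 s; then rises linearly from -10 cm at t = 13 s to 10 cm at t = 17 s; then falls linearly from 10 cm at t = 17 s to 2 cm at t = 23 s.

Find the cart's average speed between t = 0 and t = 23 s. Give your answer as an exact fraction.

Average speed = (total path length)/(elapsed time); on a piecewise-linear x-t graph the path length is Σ|Δx|.
0–4 s: |Δx| = |-5 − 5| = 10 cm
4–8 s: |Δx| = |1 − -5| = 6 cm
8–13 s: |Δx| = |-10 − 1| = 11 cm
13–17 s: |Δx| = |10 − -10| = 20 cm
17–23 s: |Δx| = |2 − 10| = 8 cm
Total path = 55 cm; average speed = 55/23 = 55/23 cm/s.

55/23 cm/s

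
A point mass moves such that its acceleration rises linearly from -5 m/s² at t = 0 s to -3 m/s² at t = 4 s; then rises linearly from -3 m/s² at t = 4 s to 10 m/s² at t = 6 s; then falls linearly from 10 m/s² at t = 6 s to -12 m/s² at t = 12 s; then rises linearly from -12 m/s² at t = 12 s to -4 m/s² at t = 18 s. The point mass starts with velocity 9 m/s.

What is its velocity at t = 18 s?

-54 m/s

Δv equals the area under the a-t graph; then v = v₀ + Δv.
0–4 s: ½(-5 + -3)(4) = -16 m/s
4–6 s: ½(-3 + 10)(2) = 7 m/s
6–12 s: ½(10 + -12)(6) = -6 m/s
12–18 s: ½(-12 + -4)(6) = -48 m/s
Δv = -63 m/s, so v(18) = 9 + (-63) = -54 m/s.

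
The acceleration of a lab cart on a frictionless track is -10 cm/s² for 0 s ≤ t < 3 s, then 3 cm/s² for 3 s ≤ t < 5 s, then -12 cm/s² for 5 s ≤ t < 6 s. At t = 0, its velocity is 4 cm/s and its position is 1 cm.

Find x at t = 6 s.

On each constant-a segment, Δv = aΔt and Δx = v₀Δt + ½aΔt²; chain segment to segment.
0–3 s: v starts 4 cm/s; Δx = 4·3 + ½·-10·3² = -33 cm; v ends -26 cm/s.
3–5 s: v starts -26 cm/s; Δx = -26·2 + ½·3·2² = -46 cm; v ends -20 cm/s.
5–6 s: v starts -20 cm/s; Δx = -20·1 + ½·-12·1² = -26 cm; v ends -32 cm/s.
x(6) = 1 + Σ Δx = -104 cm.

-104 cm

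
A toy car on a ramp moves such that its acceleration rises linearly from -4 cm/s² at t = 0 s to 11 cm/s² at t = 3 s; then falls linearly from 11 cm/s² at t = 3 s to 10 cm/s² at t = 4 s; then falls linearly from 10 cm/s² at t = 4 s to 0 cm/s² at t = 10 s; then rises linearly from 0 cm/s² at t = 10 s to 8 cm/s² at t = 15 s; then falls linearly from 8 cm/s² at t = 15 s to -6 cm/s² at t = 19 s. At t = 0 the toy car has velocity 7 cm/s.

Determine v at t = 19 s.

Δv equals the area under the a-t graph; then v = v₀ + Δv.
0–3 s: ½(-4 + 11)(3) = 10.5 cm/s
3–4 s: ½(11 + 10)(1) = 10.5 cm/s
4–10 s: ½(10 + 0)(6) = 30 cm/s
10–15 s: ½(0 + 8)(5) = 20 cm/s
15–19 s: ½(8 + -6)(4) = 4 cm/s
Δv = 75 cm/s, so v(19) = 7 + (75) = 82 cm/s.

82 cm/s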